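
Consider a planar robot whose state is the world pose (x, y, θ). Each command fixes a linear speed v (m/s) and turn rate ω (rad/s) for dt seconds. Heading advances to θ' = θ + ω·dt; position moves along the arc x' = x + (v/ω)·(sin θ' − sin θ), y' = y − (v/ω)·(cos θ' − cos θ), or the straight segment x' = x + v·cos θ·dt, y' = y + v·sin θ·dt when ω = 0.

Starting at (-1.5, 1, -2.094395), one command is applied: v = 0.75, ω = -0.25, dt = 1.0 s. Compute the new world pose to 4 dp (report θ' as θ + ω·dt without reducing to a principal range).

θ' = -2.0944 + -0.25·1.0 = -2.3444
R = v/ω = 0.75/-0.25 = -3.0000
x' = -1.5 + -3.0000·(sin -2.3444 − sin -2.0944) = -1.9519
y' = 1 − -3.0000·(cos -2.3444 − cos -2.0944) = 0.4039

(-1.9519, 0.4039, -2.3444)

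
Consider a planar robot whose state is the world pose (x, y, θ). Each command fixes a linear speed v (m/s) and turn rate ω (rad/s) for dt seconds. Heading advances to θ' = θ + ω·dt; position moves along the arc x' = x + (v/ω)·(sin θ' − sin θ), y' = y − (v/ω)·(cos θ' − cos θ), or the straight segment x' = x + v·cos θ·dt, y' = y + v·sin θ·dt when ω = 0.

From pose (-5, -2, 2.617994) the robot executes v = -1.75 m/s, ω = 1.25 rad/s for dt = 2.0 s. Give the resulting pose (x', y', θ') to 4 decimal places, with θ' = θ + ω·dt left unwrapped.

(-3.0136, -0.2352, 5.1180)

θ' = 2.6180 + 1.25·2.0 = 5.1180
R = v/ω = -1.75/1.25 = -1.4000
x' = -5 + -1.4000·(sin 5.1180 − sin 2.6180) = -3.0136
y' = -2 − -1.4000·(cos 5.1180 − cos 2.6180) = -0.2352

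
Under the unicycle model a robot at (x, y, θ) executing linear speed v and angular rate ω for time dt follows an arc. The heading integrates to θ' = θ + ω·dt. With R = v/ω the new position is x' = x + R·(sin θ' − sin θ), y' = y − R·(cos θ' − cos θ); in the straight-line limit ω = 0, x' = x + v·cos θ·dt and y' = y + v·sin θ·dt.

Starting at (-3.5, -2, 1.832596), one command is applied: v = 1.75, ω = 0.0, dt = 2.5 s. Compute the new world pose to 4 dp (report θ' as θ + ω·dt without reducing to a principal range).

(-4.6323, 2.2259, 1.8326)

θ' = 1.8326 + 0.0·2.5 = 1.8326
ω = 0 → straight: x' = -3.5 + 1.75·cos(1.8326)·2.5 = -4.6323
y' = -2 + 1.75·sin(1.8326)·2.5 = 2.2259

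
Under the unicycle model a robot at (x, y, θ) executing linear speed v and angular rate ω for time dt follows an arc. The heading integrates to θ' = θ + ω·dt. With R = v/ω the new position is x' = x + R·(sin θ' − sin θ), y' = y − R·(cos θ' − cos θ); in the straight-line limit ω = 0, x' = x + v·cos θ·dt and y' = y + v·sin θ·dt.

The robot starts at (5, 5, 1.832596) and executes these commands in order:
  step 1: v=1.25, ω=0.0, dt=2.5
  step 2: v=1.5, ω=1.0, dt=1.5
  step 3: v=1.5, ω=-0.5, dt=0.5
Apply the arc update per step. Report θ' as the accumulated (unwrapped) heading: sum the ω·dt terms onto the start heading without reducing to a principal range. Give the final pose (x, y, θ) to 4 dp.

(1.7111, 9.0537, 3.0826)

step 1: θ'=1.8326 (straight) → pose (4.1912, 8.0185, 1.8326)
step 2: θ'=3.3326 (R=1.5000) → pose (2.4575, 9.1030, 3.3326)
step 3: θ'=3.0826 (R=-3.0000) → pose (1.7111, 9.0537, 3.0826)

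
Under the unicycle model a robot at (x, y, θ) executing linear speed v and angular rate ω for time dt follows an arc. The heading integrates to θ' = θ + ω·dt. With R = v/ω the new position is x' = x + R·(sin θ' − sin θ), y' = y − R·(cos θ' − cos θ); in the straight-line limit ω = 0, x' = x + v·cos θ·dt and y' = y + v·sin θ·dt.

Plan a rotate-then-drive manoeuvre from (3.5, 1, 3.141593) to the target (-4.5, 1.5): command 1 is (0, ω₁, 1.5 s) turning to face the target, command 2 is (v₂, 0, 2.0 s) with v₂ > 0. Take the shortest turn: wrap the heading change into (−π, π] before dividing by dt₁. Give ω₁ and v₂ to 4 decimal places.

heading to target = atan2(1.5−1, -4.5−3.5) = 3.0792
Δθ = wrap(3.0792 − 3.1416) = -0.0624; ω₁ = Δθ/dt₁ = -0.0416
distance = √((-4.5−3.5)² + (1.5−1)²) = 8.0156; v₂ = distance/dt₂ = 4.0078

ω₁ = -0.0416, v₂ = 4.0078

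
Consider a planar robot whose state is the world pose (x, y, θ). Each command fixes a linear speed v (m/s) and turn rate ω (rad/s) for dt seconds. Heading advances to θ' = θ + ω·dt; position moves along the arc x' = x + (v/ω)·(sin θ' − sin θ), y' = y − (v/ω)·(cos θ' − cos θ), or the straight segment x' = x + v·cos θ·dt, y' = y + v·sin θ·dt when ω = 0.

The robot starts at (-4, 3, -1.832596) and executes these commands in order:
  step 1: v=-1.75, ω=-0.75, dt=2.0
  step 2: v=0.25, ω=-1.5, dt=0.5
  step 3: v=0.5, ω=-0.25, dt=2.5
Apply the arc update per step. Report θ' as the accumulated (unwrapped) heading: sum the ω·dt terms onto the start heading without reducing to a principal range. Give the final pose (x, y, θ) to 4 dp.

(-1.7899, 5.9208, -4.7076)

step 1: θ'=-3.3326 (R=2.3333) → pose (-1.3032, 4.6870, -3.3326)
step 2: θ'=-4.0826 (R=-0.1667) → pose (-1.4063, 4.7525, -4.0826)
step 3: θ'=-4.7076 (R=-2.0000) → pose (-1.7899, 5.9208, -4.7076)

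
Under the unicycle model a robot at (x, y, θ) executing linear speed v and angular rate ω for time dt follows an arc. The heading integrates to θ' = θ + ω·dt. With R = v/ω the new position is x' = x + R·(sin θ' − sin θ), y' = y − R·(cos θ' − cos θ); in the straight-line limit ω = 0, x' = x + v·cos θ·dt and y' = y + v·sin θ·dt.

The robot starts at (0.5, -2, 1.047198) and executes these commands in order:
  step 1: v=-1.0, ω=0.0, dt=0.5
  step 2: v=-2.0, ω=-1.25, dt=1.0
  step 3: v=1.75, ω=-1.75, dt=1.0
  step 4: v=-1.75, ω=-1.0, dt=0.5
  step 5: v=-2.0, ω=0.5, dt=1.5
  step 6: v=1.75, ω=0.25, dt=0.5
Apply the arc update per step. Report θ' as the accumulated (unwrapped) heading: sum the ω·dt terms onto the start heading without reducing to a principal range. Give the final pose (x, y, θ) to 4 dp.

step 1: θ'=1.0472 (straight) → pose (0.2500, -2.4330, 1.0472)
step 2: θ'=-0.2028 (R=1.6000) → pose (-1.4579, -3.2002, -0.2028)
step 3: θ'=-1.9528 (R=-1.0000) → pose (-0.7314, -4.5525, -1.9528)
step 4: θ'=-2.4528 (R=1.7500) → pose (-0.2198, -3.8539, -2.4528)
step 5: θ'=-1.7028 (R=-4.0000) → pose (1.2029, -1.2923, -1.7028)
step 6: θ'=-1.5778 (R=7.0000) → pose (1.1422, -2.1646, -1.5778)

(1.1422, -2.1646, -1.5778)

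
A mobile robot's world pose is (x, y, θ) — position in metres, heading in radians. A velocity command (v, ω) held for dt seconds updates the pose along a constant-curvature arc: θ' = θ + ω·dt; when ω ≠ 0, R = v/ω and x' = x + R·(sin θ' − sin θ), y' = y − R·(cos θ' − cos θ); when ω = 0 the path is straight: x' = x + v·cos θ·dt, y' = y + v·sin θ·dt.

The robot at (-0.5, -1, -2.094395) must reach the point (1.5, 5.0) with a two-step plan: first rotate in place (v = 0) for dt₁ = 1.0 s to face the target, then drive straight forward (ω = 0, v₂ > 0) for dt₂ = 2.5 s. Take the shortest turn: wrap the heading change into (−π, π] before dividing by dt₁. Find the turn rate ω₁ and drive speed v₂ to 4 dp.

ω₁ = -2.9397, v₂ = 2.5298

heading to target = atan2(5−-1, 1.5−-0.5) = 1.2490
Δθ = wrap(1.2490 − -2.0944) = -2.9397; ω₁ = Δθ/dt₁ = -2.9397
distance = √((1.5−-0.5)² + (5−-1)²) = 6.3246; v₂ = distance/dt₂ = 2.5298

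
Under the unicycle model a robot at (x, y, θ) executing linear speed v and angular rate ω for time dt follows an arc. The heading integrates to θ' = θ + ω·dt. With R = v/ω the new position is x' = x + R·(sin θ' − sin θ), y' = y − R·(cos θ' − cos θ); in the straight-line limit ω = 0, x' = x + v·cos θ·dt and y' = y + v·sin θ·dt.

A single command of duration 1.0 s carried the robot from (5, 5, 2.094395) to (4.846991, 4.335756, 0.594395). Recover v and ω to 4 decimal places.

Δθ = 0.594395 − 2.094395 = -1.500000
ω = Δθ/dt = -1.500000/1.0 = -1.5000
R = −Δy/(cos θ' − cos θ) = 0.5000
v = R·ω = 0.5000·-1.5000 = -0.7500

v = -0.7500, ω = -1.5000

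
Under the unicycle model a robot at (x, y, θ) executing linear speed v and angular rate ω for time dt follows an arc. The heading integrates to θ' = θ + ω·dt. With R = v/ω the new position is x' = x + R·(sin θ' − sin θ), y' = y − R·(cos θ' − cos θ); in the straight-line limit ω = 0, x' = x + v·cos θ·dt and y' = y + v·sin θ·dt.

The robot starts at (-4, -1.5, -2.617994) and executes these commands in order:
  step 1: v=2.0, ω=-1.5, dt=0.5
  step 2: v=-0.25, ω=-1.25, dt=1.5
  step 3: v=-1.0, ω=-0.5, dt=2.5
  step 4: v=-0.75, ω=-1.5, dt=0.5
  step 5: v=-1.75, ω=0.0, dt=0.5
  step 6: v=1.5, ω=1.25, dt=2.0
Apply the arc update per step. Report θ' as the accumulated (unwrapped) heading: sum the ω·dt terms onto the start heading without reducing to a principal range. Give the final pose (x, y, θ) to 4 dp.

step 1: θ'=-3.3680 (R=-1.3333) → pose (-4.9660, -1.6446, -3.3680)
step 2: θ'=-5.2430 (R=0.2000) → pose (-4.8384, -1.9407, -5.2430)
step 3: θ'=-6.4930 (R=2.0000) → pose (-6.9799, -2.8847, -6.4930)
step 4: θ'=-7.2430 (R=0.5000) → pose (-7.2853, -2.6825, -7.2430)
step 5: θ'=-7.2430 (straight) → pose (-7.7873, -1.9659, -7.2430)
step 6: θ'=-4.7430 (R=1.2000) → pose (-5.6049, -1.3142, -4.7430)

(-5.6049, -1.3142, -4.7430)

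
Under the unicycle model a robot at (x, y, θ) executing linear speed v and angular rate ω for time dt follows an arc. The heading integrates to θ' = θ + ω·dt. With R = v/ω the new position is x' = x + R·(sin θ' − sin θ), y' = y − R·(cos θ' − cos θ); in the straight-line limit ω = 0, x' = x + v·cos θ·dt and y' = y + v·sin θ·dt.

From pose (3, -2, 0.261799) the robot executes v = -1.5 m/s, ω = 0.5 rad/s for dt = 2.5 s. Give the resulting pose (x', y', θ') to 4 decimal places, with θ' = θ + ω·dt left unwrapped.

(0.7817, -4.7209, 1.5118)

θ' = 0.2618 + 0.5·2.5 = 1.5118
R = v/ω = -1.5/0.5 = -3.0000
x' = 3 + -3.0000·(sin 1.5118 − sin 0.2618) = 0.7817
y' = -2 − -3.0000·(cos 1.5118 − cos 0.2618) = -4.7209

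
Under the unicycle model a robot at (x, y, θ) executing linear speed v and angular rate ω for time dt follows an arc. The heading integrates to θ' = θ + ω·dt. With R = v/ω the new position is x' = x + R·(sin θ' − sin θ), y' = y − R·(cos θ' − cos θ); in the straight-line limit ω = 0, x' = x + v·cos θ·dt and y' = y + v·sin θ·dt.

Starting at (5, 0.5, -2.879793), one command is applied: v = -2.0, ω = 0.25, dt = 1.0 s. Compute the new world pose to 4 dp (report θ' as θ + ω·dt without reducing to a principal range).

(6.8474, 1.2525, -2.6298)

θ' = -2.8798 + 0.25·1.0 = -2.6298
R = v/ω = -2.0/0.25 = -8.0000
x' = 5 + -8.0000·(sin -2.6298 − sin -2.8798) = 6.8474
y' = 0.5 − -8.0000·(cos -2.6298 − cos -2.8798) = 1.2525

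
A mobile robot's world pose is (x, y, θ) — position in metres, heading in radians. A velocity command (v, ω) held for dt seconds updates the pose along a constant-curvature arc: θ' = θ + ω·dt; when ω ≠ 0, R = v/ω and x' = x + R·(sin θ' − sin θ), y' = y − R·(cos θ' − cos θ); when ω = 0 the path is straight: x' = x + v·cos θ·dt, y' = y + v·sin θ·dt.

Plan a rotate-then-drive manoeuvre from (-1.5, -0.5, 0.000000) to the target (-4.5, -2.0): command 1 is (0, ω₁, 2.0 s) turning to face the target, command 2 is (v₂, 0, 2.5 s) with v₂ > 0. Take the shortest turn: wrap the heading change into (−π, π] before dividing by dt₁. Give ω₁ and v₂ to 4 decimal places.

heading to target = atan2(-2−-0.5, -4.5−-1.5) = -2.6779
Δθ = wrap(-2.6779 − 0.0000) = -2.6779; ω₁ = Δθ/dt₁ = -1.3390
distance = √((-4.5−-1.5)² + (-2−-0.5)²) = 3.3541; v₂ = distance/dt₂ = 1.3416

ω₁ = -1.3390, v₂ = 1.3416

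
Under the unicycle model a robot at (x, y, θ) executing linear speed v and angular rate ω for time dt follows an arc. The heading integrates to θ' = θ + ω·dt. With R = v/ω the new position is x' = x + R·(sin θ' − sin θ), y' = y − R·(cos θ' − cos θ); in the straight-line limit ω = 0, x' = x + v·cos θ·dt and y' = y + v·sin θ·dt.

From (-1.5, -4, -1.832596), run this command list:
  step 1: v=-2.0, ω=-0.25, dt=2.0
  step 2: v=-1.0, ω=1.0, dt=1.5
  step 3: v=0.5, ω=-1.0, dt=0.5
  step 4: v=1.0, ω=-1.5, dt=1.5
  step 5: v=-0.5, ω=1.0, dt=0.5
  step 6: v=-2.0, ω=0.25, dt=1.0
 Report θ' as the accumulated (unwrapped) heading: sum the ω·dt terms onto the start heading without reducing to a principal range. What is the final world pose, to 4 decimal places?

step 1: θ'=-2.3326 (R=8.0000) → pose (0.4386, -0.5488, -2.3326)
step 2: θ'=-0.8326 (R=-1.0000) → pose (0.4547, 0.8144, -0.8326)
step 3: θ'=-1.3326 (R=-0.5000) → pose (0.5708, 0.5959, -1.3326)
step 4: θ'=-3.5826 (R=-0.6667) → pose (-0.3616, -0.1643, -3.5826)
step 5: θ'=-3.0826 (R=-0.5000) → pose (-0.1187, -0.2112, -3.0826)
step 6: θ'=-2.8326 (R=-8.0000) → pose (1.8424, 0.1537, -2.8326)

(1.8424, 0.1537, -2.8326)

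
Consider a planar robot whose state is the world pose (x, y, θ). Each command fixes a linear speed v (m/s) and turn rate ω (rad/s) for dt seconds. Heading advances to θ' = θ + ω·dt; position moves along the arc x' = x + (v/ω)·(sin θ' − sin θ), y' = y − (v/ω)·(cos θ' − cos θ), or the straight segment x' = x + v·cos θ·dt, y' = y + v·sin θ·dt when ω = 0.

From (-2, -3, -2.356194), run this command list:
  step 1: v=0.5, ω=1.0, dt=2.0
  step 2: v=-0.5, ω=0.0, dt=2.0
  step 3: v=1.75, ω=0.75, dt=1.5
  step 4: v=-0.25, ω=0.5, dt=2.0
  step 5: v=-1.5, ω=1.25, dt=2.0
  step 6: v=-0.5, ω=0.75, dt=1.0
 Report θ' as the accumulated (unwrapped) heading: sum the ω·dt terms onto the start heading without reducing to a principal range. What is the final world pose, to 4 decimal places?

(1.8292, -3.2131, 5.0188)

step 1: θ'=-0.3562 (R=0.5000) → pose (-1.8208, -3.8222, -0.3562)
step 2: θ'=-0.3562 (straight) → pose (-2.7580, -3.4735, -0.3562)
step 3: θ'=0.7688 (R=2.3333) → pose (-0.3221, -2.9637, 0.7688)
step 4: θ'=1.7688 (R=-0.5000) → pose (-0.4647, -3.4214, 1.7688)
step 5: θ'=4.2688 (R=-1.2000) → pose (1.7958, -3.7003, 4.2688)
step 6: θ'=5.0188 (R=-0.6667) → pose (1.8292, -3.2131, 5.0188)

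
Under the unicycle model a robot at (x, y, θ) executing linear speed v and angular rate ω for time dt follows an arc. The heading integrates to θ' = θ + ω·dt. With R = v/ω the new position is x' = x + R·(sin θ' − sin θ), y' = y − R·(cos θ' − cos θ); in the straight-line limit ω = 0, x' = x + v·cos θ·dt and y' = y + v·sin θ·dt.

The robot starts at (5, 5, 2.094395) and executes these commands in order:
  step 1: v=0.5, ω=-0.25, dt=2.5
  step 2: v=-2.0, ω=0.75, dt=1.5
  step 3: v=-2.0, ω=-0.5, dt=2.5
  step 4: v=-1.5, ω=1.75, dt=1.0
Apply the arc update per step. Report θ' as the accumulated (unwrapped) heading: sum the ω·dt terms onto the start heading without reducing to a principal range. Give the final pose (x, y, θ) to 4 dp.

step 1: θ'=1.4694 (R=-2.0000) → pose (4.7423, 6.2025, 1.4694)
step 2: θ'=2.5944 (R=-2.6667) → pose (6.0078, 3.6552, 2.5944)
step 3: θ'=1.3444 (R=4.0000) → pose (7.8246, -0.6586, 1.3444)
step 4: θ'=3.0944 (R=-0.8571) → pose (8.6194, -1.7072, 3.0944)

(8.6194, -1.7072, 3.0944)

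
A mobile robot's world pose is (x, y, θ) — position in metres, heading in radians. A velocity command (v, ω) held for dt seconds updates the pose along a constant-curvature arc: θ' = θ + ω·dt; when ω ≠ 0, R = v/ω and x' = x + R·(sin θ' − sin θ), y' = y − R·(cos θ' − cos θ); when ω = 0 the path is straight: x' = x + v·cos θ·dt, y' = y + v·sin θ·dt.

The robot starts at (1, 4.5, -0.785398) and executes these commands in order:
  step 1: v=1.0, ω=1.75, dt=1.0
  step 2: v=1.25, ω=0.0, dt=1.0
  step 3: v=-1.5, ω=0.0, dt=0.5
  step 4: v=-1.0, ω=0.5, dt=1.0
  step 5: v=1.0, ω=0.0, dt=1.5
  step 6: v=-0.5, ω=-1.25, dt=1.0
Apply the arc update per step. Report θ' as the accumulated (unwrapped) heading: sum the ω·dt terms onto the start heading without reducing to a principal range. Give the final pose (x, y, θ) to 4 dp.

(1.6599, 5.2050, 0.2146)

step 1: θ'=0.9646 (R=0.5714) → pose (1.8737, 4.5785, 0.9646)
step 2: θ'=0.9646 (straight) → pose (2.5859, 5.6058, 0.9646)
step 3: θ'=0.9646 (straight) → pose (2.1585, 4.9894, 0.9646)
step 4: θ'=1.4646 (R=-2.0000) → pose (1.8135, 4.0619, 1.4646)
step 5: θ'=1.4646 (straight) → pose (1.9724, 5.5535, 1.4646)
step 6: θ'=0.2146 (R=0.4000) → pose (1.6599, 5.2050, 0.2146)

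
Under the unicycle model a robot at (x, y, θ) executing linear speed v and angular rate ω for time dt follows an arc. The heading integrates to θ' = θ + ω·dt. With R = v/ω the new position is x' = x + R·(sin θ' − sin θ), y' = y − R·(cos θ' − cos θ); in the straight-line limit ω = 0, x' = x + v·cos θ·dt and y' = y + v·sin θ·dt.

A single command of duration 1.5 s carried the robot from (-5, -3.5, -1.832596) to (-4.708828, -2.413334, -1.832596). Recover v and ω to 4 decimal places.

v = -0.7500, ω = 0.0000

Δθ = -1.832596 − -1.832596 = 0.000000
ω = Δθ/dt = 0.000000/1.5 = 0.0000
ω = 0 → v = (Δx·cos θ + Δy·sin θ)/dt = -0.7500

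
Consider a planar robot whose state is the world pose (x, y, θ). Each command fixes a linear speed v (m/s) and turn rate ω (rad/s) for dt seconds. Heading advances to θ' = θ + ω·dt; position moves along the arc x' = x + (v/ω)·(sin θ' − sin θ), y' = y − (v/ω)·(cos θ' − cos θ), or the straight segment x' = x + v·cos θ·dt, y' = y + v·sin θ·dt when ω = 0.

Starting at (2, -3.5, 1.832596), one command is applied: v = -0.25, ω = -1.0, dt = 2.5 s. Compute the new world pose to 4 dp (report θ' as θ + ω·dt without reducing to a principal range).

(1.6038, -3.7611, -0.6674)

θ' = 1.8326 + -1.0·2.5 = -0.6674
R = v/ω = -0.25/-1.0 = 0.2500
x' = 2 + 0.2500·(sin -0.6674 − sin 1.8326) = 1.6038
y' = -3.5 − 0.2500·(cos -0.6674 − cos 1.8326) = -3.7611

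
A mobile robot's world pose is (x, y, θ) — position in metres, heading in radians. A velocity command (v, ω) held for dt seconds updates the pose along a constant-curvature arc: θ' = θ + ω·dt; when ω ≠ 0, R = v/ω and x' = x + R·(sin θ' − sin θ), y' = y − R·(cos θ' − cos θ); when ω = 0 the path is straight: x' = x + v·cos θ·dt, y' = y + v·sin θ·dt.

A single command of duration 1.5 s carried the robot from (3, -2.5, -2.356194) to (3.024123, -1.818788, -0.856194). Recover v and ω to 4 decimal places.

v = -0.5000, ω = 1.0000

Δθ = -0.856194 − -2.356194 = 1.500000
ω = Δθ/dt = 1.500000/1.5 = 1.0000
R = −Δy/(cos θ' − cos θ) = -0.5000
v = R·ω = -0.5000·1.0000 = -0.5000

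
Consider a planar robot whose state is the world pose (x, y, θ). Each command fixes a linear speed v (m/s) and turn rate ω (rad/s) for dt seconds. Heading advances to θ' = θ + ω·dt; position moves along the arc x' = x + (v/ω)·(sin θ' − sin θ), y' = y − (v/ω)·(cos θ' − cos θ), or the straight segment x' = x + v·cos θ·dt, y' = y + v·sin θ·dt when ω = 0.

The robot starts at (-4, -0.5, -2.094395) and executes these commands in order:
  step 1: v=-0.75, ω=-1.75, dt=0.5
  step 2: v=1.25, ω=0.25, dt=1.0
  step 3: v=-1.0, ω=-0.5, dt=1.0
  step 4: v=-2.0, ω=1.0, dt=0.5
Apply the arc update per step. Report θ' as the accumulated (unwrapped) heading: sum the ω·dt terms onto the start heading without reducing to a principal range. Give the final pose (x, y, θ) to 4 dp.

(-2.9444, -0.3180, -2.7194)

step 1: θ'=-2.9694 (R=0.4286) → pose (-3.7023, -0.2921, -2.9694)
step 2: θ'=-2.7194 (R=5.0000) → pose (-4.8944, -0.6572, -2.7194)
step 3: θ'=-3.2194 (R=2.0000) → pose (-3.9194, -0.4876, -3.2194)
step 4: θ'=-2.7194 (R=-2.0000) → pose (-2.9444, -0.3180, -2.7194)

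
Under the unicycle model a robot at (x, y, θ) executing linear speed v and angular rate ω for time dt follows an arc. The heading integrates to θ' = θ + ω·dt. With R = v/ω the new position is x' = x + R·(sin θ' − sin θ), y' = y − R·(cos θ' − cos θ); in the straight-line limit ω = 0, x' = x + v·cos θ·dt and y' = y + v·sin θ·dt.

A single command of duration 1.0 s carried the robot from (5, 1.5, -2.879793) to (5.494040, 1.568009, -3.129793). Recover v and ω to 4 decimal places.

Δθ = -3.129793 − -2.879793 = -0.250000
ω = Δθ/dt = -0.250000/1.0 = -0.2500
R = Δx/(sin θ' − sin θ) = 2.0000
v = R·ω = 2.0000·-0.2500 = -0.5000

v = -0.5000, ω = -0.2500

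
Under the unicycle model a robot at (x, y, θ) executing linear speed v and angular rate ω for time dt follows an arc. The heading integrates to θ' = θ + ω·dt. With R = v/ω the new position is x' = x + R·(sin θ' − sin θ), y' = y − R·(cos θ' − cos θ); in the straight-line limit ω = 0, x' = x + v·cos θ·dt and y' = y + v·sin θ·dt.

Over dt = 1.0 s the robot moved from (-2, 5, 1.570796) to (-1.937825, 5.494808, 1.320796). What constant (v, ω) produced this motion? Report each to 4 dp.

v = 0.5000, ω = -0.2500

Δθ = 1.320796 − 1.570796 = -0.250000
ω = Δθ/dt = -0.250000/1.0 = -0.2500
R = −Δy/(cos θ' − cos θ) = -2.0000
v = R·ω = -2.0000·-0.2500 = 0.5000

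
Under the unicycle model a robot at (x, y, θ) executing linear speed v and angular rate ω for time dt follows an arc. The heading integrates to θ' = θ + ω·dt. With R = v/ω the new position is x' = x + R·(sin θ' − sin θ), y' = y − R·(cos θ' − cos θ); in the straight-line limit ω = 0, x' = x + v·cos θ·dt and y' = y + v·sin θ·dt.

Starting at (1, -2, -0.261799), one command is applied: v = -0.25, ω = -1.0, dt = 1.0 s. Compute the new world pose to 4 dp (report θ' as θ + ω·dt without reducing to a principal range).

θ' = -0.2618 + -1.0·1.0 = -1.2618
R = v/ω = -0.25/-1.0 = 0.2500
x' = 1 + 0.2500·(sin -1.2618 − sin -0.2618) = 0.8265
y' = -2 − 0.2500·(cos -1.2618 − cos -0.2618) = -1.8345

(0.8265, -1.8345, -1.2618)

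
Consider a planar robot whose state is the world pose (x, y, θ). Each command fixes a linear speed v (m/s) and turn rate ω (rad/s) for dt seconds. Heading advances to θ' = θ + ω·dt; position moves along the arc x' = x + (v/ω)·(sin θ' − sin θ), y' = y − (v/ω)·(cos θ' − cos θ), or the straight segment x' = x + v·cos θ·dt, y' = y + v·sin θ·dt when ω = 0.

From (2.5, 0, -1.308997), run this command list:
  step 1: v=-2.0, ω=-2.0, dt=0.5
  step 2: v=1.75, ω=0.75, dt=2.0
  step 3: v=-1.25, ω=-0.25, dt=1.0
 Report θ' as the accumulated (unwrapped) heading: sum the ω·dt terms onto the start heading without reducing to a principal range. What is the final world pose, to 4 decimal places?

(2.0224, -1.2466, -1.0590)

step 1: θ'=-2.3090 (R=1.0000) → pose (2.7262, 0.9318, -2.3090)
step 2: θ'=-0.8090 (R=2.3333) → pose (2.7638, -2.2490, -0.8090)
step 3: θ'=-1.0590 (R=5.0000) → pose (2.0224, -1.2466, -1.0590)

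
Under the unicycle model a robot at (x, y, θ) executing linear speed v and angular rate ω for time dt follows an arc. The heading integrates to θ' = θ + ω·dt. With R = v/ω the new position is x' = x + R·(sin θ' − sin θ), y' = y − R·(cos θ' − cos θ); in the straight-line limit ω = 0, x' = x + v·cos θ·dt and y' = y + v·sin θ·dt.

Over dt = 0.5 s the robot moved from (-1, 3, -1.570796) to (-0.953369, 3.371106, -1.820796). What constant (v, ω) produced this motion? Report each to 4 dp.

Δθ = -1.820796 − -1.570796 = -0.250000
ω = Δθ/dt = -0.250000/0.5 = -0.5000
R = −Δy/(cos θ' − cos θ) = 1.5000
v = R·ω = 1.5000·-0.5000 = -0.7500

v = -0.7500, ω = -0.5000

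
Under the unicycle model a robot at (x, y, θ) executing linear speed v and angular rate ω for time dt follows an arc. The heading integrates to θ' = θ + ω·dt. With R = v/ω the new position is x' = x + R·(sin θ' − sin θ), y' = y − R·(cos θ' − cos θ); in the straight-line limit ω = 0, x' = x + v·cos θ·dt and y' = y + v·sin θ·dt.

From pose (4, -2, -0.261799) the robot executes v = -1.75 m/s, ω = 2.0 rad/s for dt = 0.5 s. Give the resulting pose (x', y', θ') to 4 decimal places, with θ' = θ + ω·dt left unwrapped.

(3.1847, -2.1980, 0.7382)

θ' = -0.2618 + 2.0·0.5 = 0.7382
R = v/ω = -1.75/2.0 = -0.8750
x' = 4 + -0.8750·(sin 0.7382 − sin -0.2618) = 3.1847
y' = -2 − -0.8750·(cos 0.7382 − cos -0.2618) = -2.1980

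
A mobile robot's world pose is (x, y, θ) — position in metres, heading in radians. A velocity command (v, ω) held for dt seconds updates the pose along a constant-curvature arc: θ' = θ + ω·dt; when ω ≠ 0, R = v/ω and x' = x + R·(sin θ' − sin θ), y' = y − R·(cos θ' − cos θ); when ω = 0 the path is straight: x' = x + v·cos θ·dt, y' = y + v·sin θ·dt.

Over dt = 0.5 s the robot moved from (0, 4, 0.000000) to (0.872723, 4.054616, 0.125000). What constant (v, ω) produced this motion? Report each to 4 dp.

v = 1.7500, ω = 0.2500

Δθ = 0.125000 − 0.000000 = 0.125000
ω = Δθ/dt = 0.125000/0.5 = 0.2500
R = Δx/(sin θ' − sin θ) = 7.0000
v = R·ω = 7.0000·0.2500 = 1.7500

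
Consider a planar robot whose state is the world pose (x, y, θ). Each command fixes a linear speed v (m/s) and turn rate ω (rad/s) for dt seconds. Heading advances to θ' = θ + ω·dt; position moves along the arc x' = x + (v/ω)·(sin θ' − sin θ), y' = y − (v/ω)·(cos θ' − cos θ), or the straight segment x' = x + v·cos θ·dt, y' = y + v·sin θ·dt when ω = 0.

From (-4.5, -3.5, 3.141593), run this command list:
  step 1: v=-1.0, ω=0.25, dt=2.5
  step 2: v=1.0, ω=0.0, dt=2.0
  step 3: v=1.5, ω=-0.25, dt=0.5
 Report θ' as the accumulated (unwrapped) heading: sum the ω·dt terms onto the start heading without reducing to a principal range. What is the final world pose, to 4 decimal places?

(-4.4156, -4.3138, 3.6416)

step 1: θ'=3.7666 (R=-4.0000) → pose (-2.1596, -2.7439, 3.7666)
step 2: θ'=3.7666 (straight) → pose (-3.7815, -3.9140, 3.7666)
step 3: θ'=3.6416 (R=-6.0000) → pose (-4.4156, -4.3138, 3.6416)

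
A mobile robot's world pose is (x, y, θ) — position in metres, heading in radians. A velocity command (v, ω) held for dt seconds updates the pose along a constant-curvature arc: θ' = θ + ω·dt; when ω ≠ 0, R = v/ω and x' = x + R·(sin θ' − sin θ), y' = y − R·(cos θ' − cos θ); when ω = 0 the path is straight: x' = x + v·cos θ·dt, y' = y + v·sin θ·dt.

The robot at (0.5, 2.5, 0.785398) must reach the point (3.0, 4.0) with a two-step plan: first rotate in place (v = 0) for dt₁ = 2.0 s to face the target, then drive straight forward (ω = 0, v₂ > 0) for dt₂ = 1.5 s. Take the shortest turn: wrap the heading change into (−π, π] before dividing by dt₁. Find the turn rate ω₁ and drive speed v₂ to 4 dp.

heading to target = atan2(4−2.5, 3−0.5) = 0.5404
Δθ = wrap(0.5404 − 0.7854) = -0.2450; ω₁ = Δθ/dt₁ = -0.1225
distance = √((3−0.5)² + (4−2.5)²) = 2.9155; v₂ = distance/dt₂ = 1.9437

ω₁ = -0.1225, v₂ = 1.9437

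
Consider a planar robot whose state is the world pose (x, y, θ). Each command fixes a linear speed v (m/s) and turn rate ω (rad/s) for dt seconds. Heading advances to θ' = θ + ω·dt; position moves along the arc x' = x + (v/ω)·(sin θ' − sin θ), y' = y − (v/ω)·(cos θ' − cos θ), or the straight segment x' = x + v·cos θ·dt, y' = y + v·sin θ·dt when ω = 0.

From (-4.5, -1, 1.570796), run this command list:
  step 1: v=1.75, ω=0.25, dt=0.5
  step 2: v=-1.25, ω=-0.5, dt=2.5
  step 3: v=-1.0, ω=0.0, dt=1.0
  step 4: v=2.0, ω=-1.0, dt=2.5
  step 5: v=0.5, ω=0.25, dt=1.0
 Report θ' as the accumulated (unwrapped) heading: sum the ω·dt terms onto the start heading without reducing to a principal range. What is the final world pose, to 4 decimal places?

(-4.4012, -6.3270, -1.8042)

step 1: θ'=1.6958 (R=7.0000) → pose (-4.5546, -0.1273, 1.6958)
step 2: θ'=0.4458 (R=2.5000) → pose (-5.9572, -2.6946, 0.4458)
step 3: θ'=0.4458 (straight) → pose (-6.8594, -3.1258, 0.4458)
step 4: θ'=-2.0542 (R=-2.0000) → pose (-4.2263, -5.8599, -2.0542)
step 5: θ'=-1.8042 (R=2.0000) → pose (-4.4012, -6.3270, -1.8042)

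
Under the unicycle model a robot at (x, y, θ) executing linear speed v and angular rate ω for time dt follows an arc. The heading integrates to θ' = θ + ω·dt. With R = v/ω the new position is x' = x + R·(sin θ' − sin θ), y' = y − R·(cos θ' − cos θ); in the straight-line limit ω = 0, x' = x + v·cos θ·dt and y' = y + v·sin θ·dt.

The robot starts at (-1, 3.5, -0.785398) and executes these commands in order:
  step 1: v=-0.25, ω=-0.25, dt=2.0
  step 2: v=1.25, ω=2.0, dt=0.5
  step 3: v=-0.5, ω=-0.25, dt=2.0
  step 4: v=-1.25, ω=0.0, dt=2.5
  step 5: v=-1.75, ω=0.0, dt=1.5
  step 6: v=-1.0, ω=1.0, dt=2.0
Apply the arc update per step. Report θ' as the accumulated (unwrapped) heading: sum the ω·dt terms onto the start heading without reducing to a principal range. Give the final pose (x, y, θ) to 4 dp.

step 1: θ'=-1.2854 (R=1.0000) → pose (-1.2524, 3.9256, -1.2854)
step 2: θ'=-0.2854 (R=0.6250) → pose (-0.8287, 3.5018, -0.2854)
step 3: θ'=-0.7854 (R=2.0000) → pose (-1.6798, 4.0067, -0.7854)
step 4: θ'=-0.7854 (straight) → pose (-3.8895, 6.2164, -0.7854)
step 5: θ'=-0.7854 (straight) → pose (-5.7457, 8.0726, -0.7854)
step 6: θ'=1.2146 (R=-1.0000) → pose (-7.3900, 7.7142, 1.2146)

(-7.3900, 7.7142, 1.2146)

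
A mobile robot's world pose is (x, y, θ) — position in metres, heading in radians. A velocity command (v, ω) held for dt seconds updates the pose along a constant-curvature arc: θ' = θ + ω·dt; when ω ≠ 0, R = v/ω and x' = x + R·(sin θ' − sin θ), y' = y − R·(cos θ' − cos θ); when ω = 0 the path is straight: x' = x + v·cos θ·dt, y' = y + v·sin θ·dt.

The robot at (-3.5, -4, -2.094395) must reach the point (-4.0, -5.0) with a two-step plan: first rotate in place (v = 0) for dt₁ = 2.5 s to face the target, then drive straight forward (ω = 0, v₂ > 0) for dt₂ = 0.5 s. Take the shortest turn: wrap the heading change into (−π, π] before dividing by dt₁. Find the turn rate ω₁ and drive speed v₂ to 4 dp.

ω₁ = 0.0240, v₂ = 2.2361

heading to target = atan2(-5−-4, -4−-3.5) = -2.0344
Δθ = wrap(-2.0344 − -2.0944) = 0.0600; ω₁ = Δθ/dt₁ = 0.0240
distance = √((-4−-3.5)² + (-5−-4)²) = 1.1180; v₂ = distance/dt₂ = 2.2361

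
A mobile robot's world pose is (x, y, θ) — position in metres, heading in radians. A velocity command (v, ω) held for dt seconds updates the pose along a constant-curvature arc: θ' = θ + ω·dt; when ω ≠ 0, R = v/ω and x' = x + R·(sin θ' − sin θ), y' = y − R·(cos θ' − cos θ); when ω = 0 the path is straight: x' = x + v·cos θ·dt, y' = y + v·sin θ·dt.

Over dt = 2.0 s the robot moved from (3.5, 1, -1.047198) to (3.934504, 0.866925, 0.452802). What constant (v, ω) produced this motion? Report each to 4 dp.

Δθ = 0.452802 − -1.047198 = 1.500000
ω = Δθ/dt = 1.500000/2.0 = 0.7500
R = Δx/(sin θ' − sin θ) = 0.3333
v = R·ω = 0.3333·0.7500 = 0.2500

v = 0.2500, ω = 0.7500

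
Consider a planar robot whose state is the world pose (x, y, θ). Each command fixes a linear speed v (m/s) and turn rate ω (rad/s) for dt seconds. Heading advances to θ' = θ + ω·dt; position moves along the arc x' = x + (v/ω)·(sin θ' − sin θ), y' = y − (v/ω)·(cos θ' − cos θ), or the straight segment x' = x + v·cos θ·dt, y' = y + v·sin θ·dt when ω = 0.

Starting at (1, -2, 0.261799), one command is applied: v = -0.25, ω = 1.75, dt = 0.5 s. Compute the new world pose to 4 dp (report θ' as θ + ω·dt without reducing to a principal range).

(0.9074, -2.0779, 1.1368)

θ' = 0.2618 + 1.75·0.5 = 1.1368
R = v/ω = -0.25/1.75 = -0.1429
x' = 1 + -0.1429·(sin 1.1368 − sin 0.2618) = 0.9074
y' = -2 − -0.1429·(cos 1.1368 − cos 0.2618) = -2.0779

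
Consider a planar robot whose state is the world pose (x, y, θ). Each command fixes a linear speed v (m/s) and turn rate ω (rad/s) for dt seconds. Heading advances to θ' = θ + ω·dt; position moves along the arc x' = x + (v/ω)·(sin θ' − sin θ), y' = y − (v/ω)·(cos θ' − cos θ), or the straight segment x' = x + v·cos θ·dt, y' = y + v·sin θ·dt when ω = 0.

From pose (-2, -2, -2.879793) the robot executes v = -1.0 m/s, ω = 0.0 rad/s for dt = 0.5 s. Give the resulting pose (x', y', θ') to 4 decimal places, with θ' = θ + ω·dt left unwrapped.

θ' = -2.8798 + 0.0·0.5 = -2.8798
ω = 0 → straight: x' = -2 + -1.0·cos(-2.8798)·0.5 = -1.5170
y' = -2 + -1.0·sin(-2.8798)·0.5 = -1.8706

(-1.5170, -1.8706, -2.8798)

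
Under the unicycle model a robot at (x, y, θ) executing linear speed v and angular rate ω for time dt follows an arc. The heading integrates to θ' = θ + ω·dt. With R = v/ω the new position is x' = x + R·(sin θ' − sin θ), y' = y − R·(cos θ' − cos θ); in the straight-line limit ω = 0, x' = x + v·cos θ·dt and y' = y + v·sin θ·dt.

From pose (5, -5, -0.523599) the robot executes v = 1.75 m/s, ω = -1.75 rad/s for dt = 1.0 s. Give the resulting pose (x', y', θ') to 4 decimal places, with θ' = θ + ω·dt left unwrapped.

(5.2630, -6.5124, -2.2736)

θ' = -0.5236 + -1.75·1.0 = -2.2736
R = v/ω = 1.75/-1.75 = -1.0000
x' = 5 + -1.0000·(sin -2.2736 − sin -0.5236) = 5.2630
y' = -5 − -1.0000·(cos -2.2736 − cos -0.5236) = -6.5124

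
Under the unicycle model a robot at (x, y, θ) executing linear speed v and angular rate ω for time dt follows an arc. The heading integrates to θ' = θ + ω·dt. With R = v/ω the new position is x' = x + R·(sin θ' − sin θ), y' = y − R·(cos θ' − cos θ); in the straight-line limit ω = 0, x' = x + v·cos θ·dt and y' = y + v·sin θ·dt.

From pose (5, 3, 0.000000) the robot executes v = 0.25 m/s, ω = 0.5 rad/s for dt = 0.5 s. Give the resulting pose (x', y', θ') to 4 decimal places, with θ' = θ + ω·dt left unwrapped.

(5.1237, 3.0155, 0.2500)

θ' = 0.0000 + 0.5·0.5 = 0.2500
R = v/ω = 0.25/0.5 = 0.5000
x' = 5 + 0.5000·(sin 0.2500 − sin 0.0000) = 5.1237
y' = 3 − 0.5000·(cos 0.2500 − cos 0.0000) = 3.0155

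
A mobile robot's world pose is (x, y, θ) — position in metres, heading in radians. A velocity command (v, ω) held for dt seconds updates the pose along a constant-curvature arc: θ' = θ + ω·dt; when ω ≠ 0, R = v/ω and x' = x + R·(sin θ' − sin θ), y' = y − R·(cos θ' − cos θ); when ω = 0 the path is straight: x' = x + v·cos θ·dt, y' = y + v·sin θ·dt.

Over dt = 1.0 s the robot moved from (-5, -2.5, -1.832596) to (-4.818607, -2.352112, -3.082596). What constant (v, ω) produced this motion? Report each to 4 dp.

Δθ = -3.082596 − -1.832596 = -1.250000
ω = Δθ/dt = -1.250000/1.0 = -1.2500
R = Δx/(sin θ' − sin θ) = 0.2000
v = R·ω = 0.2000·-1.2500 = -0.2500

v = -0.2500, ω = -1.2500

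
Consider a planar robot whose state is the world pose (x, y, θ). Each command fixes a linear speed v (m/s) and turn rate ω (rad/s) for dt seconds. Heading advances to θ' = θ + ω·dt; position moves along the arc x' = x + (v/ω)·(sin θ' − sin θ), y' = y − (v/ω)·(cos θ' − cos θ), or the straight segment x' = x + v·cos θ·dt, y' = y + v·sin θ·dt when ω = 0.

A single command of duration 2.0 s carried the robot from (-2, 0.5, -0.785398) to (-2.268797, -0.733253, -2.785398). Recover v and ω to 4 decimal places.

v = 0.7500, ω = -1.0000

Δθ = -2.785398 − -0.785398 = -2.000000
ω = Δθ/dt = -2.000000/2.0 = -1.0000
R = −Δy/(cos θ' − cos θ) = -0.7500
v = R·ω = -0.7500·-1.0000 = 0.7500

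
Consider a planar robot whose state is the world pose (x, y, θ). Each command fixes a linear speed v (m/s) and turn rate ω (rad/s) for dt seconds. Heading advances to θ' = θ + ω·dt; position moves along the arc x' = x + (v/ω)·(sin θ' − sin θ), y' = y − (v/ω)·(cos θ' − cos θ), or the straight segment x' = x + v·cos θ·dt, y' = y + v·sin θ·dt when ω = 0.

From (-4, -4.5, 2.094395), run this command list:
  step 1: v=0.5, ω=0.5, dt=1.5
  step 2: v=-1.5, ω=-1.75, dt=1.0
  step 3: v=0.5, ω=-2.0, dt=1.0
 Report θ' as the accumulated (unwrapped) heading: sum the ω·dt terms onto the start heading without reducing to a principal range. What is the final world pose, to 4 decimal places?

step 1: θ'=2.8444 (R=1.0000) → pose (-4.5732, -4.0438, 2.8444)
step 2: θ'=1.0944 (R=0.8571) → pose (-4.0625, -5.2565, 1.0944)
step 3: θ'=-0.9056 (R=-0.2500) → pose (-3.6436, -5.2168, -0.9056)

(-3.6436, -5.2168, -0.9056)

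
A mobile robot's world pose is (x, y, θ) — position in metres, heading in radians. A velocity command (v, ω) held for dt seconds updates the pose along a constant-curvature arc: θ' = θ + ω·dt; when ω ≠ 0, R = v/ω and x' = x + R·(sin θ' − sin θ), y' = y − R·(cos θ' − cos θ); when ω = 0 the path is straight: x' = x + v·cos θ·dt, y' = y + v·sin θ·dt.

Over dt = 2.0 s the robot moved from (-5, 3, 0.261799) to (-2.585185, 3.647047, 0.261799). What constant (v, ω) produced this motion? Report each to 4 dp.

Δθ = 0.261799 − 0.261799 = 0.000000
ω = Δθ/dt = 0.000000/2.0 = 0.0000
ω = 0 → v = (Δx·cos θ + Δy·sin θ)/dt = 1.2500

v = 1.2500, ω = 0.0000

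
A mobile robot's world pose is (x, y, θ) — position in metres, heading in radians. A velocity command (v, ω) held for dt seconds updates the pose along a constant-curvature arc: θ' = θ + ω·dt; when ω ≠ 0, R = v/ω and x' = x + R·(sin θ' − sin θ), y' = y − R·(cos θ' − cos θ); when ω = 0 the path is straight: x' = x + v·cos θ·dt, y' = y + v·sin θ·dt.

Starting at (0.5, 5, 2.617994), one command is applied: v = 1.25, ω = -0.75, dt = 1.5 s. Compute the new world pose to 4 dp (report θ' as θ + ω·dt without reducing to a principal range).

θ' = 2.6180 + -0.75·1.5 = 1.4930
R = v/ω = 1.25/-0.75 = -1.6667
x' = 0.5 + -1.6667·(sin 1.4930 − sin 2.6180) = -0.3283
y' = 5 − -1.6667·(cos 1.4930 − cos 2.6180) = 6.5729

(-0.3283, 6.5729, 1.4930)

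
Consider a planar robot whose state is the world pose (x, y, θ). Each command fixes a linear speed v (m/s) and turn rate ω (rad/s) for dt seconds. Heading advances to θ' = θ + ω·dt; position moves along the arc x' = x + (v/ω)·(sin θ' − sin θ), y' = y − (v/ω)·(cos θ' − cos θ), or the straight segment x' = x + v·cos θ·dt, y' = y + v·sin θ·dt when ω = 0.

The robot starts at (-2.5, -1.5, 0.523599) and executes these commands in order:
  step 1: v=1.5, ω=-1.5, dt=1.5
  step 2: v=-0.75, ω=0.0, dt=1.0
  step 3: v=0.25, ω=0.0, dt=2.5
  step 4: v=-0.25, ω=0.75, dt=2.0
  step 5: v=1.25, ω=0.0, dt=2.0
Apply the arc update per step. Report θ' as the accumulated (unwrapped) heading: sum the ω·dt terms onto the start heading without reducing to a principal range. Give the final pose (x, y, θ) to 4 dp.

step 1: θ'=-1.7264 (R=-1.0000) → pose (-1.0121, -2.5210, -1.7264)
step 2: θ'=-1.7264 (straight) → pose (-0.8958, -1.7801, -1.7264)
step 3: θ'=-1.7264 (straight) → pose (-0.9927, -2.3975, -1.7264)
step 4: θ'=-0.2264 (R=-0.3333) → pose (-1.2472, -2.0210, -0.2264)
step 5: θ'=-0.2264 (straight) → pose (1.1890, -2.5822, -0.2264)

(1.1890, -2.5822, -0.2264)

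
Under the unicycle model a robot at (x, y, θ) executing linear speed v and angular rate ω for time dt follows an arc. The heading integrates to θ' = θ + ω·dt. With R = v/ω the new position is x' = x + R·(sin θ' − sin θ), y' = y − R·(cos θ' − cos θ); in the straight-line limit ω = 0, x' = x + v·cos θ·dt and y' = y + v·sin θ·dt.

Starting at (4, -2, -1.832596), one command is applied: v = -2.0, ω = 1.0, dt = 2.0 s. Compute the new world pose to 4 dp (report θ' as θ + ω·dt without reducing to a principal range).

θ' = -1.8326 + 1.0·2.0 = 0.1674
R = v/ω = -2.0/1.0 = -2.0000
x' = 4 + -2.0000·(sin 0.1674 − sin -1.8326) = 1.7349
y' = -2 − -2.0000·(cos 0.1674 − cos -1.8326) = 0.4897

(1.7349, 0.4897, 0.1674)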